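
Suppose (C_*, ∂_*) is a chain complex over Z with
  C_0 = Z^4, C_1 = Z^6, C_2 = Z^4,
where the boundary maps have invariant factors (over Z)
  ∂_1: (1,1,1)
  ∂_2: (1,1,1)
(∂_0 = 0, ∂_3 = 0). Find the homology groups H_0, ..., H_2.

H_0: b_0 = 4 − 0 − 3 = 1; torsion from ∂_1 factors > 1: none. So H_0 ≅ Z.
H_1: b_1 = 6 − 3 − 3 = 0; torsion from ∂_2 factors > 1: none. So H_1 ≅ 0.
H_2: b_2 = 4 − 3 − 0 = 1; torsion from ∂_3 factors > 1: none. So H_2 ≅ Z.

H_0 ≅ Z,  H_1 = 0,  H_2 ≅ Z.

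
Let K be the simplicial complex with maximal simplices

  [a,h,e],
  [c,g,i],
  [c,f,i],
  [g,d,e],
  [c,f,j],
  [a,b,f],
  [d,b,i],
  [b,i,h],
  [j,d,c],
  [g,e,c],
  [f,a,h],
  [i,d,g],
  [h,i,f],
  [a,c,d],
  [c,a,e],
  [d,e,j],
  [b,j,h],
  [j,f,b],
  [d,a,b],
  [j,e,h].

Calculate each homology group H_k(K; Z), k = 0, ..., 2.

K has 10 vertices, 30 edges, 20 triangles.
rank ∂_0 = 0, rank ∂_1 = 9 ⇒ b_0 = 10 − 0 − 9 = 1; all invariant factors of ∂_1 are 1 so no torsion. So H_0 = Z.
rank ∂_1 = 9, rank ∂_2 = 20 ⇒ b_1 = 30 − 9 − 20 = 1; ∂_2 has invariant factor(s) [2] giving torsion. So H_1 = Z ⊕ Z/2.
rank ∂_2 = 20, rank ∂_3 = 0 ⇒ b_2 = 20 − 20 − 0 = 0. So H_2 = 0.

H_0 ≅ Z,  H_1 ≅ Z ⊕ Z/2,  H_2 = 0.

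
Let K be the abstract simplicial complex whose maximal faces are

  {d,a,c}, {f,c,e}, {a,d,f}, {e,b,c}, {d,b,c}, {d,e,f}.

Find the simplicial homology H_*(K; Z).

K has 6 vertices, 12 edges, 6 triangles.
rank ∂_0 = 0, rank ∂_1 = 5 ⇒ b_0 = 6 − 0 − 5 = 1; all invariant factors of ∂_1 are 1 so no torsion. So H_0 ≅ Z.
rank ∂_1 = 5, rank ∂_2 = 6 ⇒ b_1 = 12 − 5 − 6 = 1; all invariant factors of ∂_2 are 1 so no torsion. So H_1 ≅ Z.
rank ∂_2 = 6, rank ∂_3 = 0 ⇒ b_2 = 6 − 6 − 0 = 0. So H_2 ≅ 0.

H_0 ≅ Z,  H_1 ≅ Z,  H_2 = 0.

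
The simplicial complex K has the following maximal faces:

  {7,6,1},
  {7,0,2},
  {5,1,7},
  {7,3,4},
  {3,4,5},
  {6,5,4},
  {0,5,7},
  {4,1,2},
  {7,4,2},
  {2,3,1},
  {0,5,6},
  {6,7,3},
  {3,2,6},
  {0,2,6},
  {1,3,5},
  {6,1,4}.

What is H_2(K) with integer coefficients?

H_2 = Z.

Fix the vertex order 0 < 1 < 2 < 3 < 4 < 5 < 6 < 7 and write every simplex with vertices in increasing order. Then dim K = 2 and the simplices of K are:

  0-simplices (8): [0], [1], [2], [3], [4], [5], [6], [7]
  1-simplices (24): (24 of them)
  2-simplices (16): [0,2,6], [0,2,7], [0,5,6], [0,5,7], [1,2,3], [1,2,4], [1,3,5], [1,4,6], [1,5,7], [1,6,7], [2,3,6], [2,4,7], [3,4,5], [3,4,7], [3,6,7], [4,5,6]

giving chain groups C_0 ≅ Z^8, C_1 ≅ Z^24, C_2 ≅ Z^16.

∂_1: C_1 → C_0 is given by ∂[p,q] = [q] − [p].
As a 8×24 matrix over Z this has rank 7, with invariant factors (1,1,1,1,1,1,1).

The boundary map ∂_2: C_2 → C_1 acts by ∂[p,q,r] = [q,r] − [p,r] + [p,q]. For instance
  ∂[2,3,6] = [3,6] − [2,6] + [2,3],
  ∂[2,4,7] = [4,7] − [2,7] + [2,4].
This gives a 24×16 integer matrix of rank 15; reducing to Smith normal form yields diagonal entries (1,1,1,1,1,1,1,1,1,1,1,1,1,1,1).

Computing H_k = (kernel of ∂_k) / (image of ∂_{k+1}):

  H_2: rank ker ∂_2 − rank ∂_3 = (16 − 15) − 0 = 1, and there is no ∂_3, so H_2 ≅ Z.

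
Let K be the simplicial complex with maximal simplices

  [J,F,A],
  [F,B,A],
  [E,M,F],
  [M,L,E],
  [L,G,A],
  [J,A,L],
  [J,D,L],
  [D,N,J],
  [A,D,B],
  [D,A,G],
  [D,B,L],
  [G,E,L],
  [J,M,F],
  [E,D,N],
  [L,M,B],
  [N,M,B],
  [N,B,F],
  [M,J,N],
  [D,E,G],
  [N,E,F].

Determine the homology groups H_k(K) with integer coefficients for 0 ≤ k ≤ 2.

H_0 ≅ Z,  H_1 ≅ Z × Z/2,  H_2 = 0.

K has 10 vertices, 30 edges, 20 triangles.
rank ∂_0 = 0, rank ∂_1 = 9 ⇒ b_0 = 10 − 0 − 9 = 1; all invariant factors of ∂_1 are 1 so no torsion. So H_0 = Z.
rank ∂_1 = 9, rank ∂_2 = 20 ⇒ b_1 = 30 − 9 − 20 = 1; ∂_2 has invariant factor(s) [2] giving torsion. So H_1 = Z × Z/2.
rank ∂_2 = 20, rank ∂_3 = 0 ⇒ b_2 = 20 − 20 − 0 = 0. So H_2 = 0.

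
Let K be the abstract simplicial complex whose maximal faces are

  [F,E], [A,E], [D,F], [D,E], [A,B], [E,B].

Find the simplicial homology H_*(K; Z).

H_0 ≅ Z,  H_1 ≅ Z^2.

Take the total order A < B < D < E < F on the vertex set. Then K (dimension 1) consists of the simplices:

  0-simplices (5): A, B, D, E, F
  1-simplices (6): AB, AE, BE, DE, DF, EF

giving chain groups C_0 ≅ Z^5, C_1 ≅ Z^6.

The boundary map ∂_1: C_1 → C_0 sends each edge [p,q] (with p < q) to q − p. For instance
  ∂AE = E − A.
As a 5×6 matrix over Z this has rank 4, with invariant factors (1,1,1,1).

Computing H_k = (kernel of ∂_k) / (image of ∂_{k+1}):

  H_0: rank C_0 − rank ∂_1 = 5 − 4 = 1, and the invariant factors of ∂_1 are all 1, so H_0 = Z.
  H_1: rank ker ∂_1 − rank ∂_2 = (6 − 4) − 0 = 2, and there is no ∂_2, so H_1 = Z^2.

As a check, the Euler characteristic is 5 − 6 = -1, which agrees with 1 − 2 = -1.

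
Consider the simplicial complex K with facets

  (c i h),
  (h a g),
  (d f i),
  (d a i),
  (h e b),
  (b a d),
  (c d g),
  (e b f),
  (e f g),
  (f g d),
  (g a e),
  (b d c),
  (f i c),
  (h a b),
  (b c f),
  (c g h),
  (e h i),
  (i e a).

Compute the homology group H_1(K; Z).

H_1 ≅ Z ⊕ Z_2.

We work with the vertex ordering a < b < c < d < e < f < g < h < i. The simplices of K, each written with vertices in increasing order, are:

  0-simplices (9): a, b, c, d, e, f, g, h, i
  1-simplices (27): ab, ad, ae, ag, ah, ai, bc, bd, be, bf, bh, cd, cf, cg, ch, ci, df, dg, di, ef, eg, eh, ei, fg, fi, gh, hi
  2-simplices (18): abd, abh, adi, aeg, aei, agh, bcd, bcf, bef, beh, cdg, cfi, cgh, chi, dfg, dfi, efg, ehi

so the chain groups are C_0 ≅ Z^9, C_1 ≅ Z^27, C_2 ≅ Z^18.

Boundary ∂_1: C_1 → C_0 is given by ∂[p,q] = [q] − [p]. For instance
  ∂ef = f − e.
The 9×27 boundary matrix has rank 8 and Smith normal form diag(1,1,1,1,1,1,1,1).

∂_2: C_2 → C_1 sends each 2-simplex [p,q,r] to [q,r] − [p,r] + [p,q]. For instance
  ∂abd = bd − ad + ab,
  ∂cgh = gh − ch + cg.
The 27×18 boundary matrix has rank 18 and Smith normal form diag(1,1,1,1,1,1,1,1,1,1,1,1,1,1,1,1,1,2).

Reading off H_k = ker ∂_k / im ∂_{k+1}:

  H_1: rank ker ∂_1 − rank ∂_2 = (27 − 8) − 18 = 1, and ∂_2 has invariant factor 2 > 1, so H_1 ≅ Z ⊕ Z_2.

(K is a triangulation of the Klein bottle.)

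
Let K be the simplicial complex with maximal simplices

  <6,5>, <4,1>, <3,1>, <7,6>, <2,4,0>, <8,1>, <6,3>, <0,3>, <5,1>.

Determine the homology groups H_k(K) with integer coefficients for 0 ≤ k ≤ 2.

H_0 = Z,  H_1 = Z^2,  H_2 = 0.

Fix the vertex order 0 < 1 < 2 < 3 < 4 < 5 < 6 < 7 < 8 and write every simplex with vertices in increasing order. Then dim K = 2 and the simplices of K are:

  0-simplices (9): [0], [1], [2], [3], [4], [5], [6], [7], [8]
  1-simplices (11): [0,2], [0,3], [0,4], [1,3], [1,4], [1,5], [1,8], [2,4], [3,6], [5,6], [6,7]
  2-simplices (1): [0,2,4]

giving chain groups C_0 ≅ Z^9, C_1 ≅ Z^11, C_2 ≅ Z^1.

∂_1: C_1 → C_0 is given by ∂[p,q] = [q] − [p].
The 9×11 boundary matrix has rank 8 and Smith normal form diag(1,1,1,1,1,1,1,1).

The boundary map ∂_2: C_2 → C_1 sends each 2-simplex [p,q,r] to [q,r] − [p,r] + [p,q]. For instance
  ∂[0,2,4] = [2,4] − [0,4] + [0,2].
This gives a 11×1 integer matrix of rank 1; reducing to Smith normal form yields diagonal entries (1).

From H_k ≅ ker(∂_k) / im(∂_{k+1}) we obtain:

  H_0: rank C_0 − rank ∂_1 = 9 − 8 = 1, and the invariant factors of ∂_1 are all 1, so H_0 = Z.
  H_1: rank ker ∂_1 − rank ∂_2 = (11 − 8) − 1 = 2, and the invariant factors of ∂_2 are all 1, so H_1 = Z^2.
  H_2: rank ker ∂_2 − rank ∂_3 = (1 − 1) − 0 = 0, and there is no ∂_3, so H_2 = 0.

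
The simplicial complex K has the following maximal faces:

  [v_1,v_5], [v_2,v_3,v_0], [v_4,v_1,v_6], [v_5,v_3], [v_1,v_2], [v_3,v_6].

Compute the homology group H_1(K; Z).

H_1 ≅ Z^2.

Order the vertices as v_0 < v_1 < v_2 < v_3 < v_4 < v_5 < v_6. Listing each simplex with vertices in this order, K has dimension 2 with simplices:

  0-simplices (7): [v_0], [v_1], [v_2], [v_3], [v_4], [v_5], [v_6]
  1-simplices (10): [v_0,v_2], [v_0,v_3], [v_1,v_2], [v_1,v_4], [v_1,v_5], [v_1,v_6], [v_2,v_3], [v_3,v_5], [v_3,v_6], [v_4,v_6]
  2-simplices (2): [v_0,v_2,v_3], [v_1,v_4,v_6]

Hence C_0 ≅ Z^7, C_1 ≅ Z^10, C_2 ≅ Z^2.

Boundary ∂_1: C_1 → C_0 maps an edge to its endpoints' difference, ∂[p,q] = q − p.
As a 7×10 matrix over Z this has rank 6, with invariant factors (1,1,1,1,1,1).

Boundary ∂_2: C_2 → C_1 maps a triangle to the signed sum of its edges. For instance
  ∂[v_0,v_2,v_3] = [v_2,v_3] − [v_0,v_3] + [v_0,v_2],
  ∂[v_1,v_4,v_6] = [v_4,v_6] − [v_1,v_6] + [v_1,v_4].
As a 10×2 matrix over Z this has rank 2, with invariant factors (1,1).

From H_k ≅ ker(∂_k) / im(∂_{k+1}) we obtain:

  H_1: rank ker ∂_1 − rank ∂_2 = (10 − 6) − 2 = 2, and the invariant factors of ∂_2 are all 1, so H_1 = Z^2.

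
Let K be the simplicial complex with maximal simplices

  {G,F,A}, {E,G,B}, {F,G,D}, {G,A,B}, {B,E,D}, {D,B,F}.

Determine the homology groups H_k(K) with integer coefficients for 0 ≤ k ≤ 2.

Order the vertices as A < B < D < E < F < G. Listing each simplex with vertices in this order, K has dimension 2 with simplices:

  0-simplices (6): A, B, D, E, F, G
  1-simplices (12): AB, AF, AG, BD, BE, BF, BG, DE, DF, DG, EG, FG
  2-simplices (6): ABG, AFG, BDE, BDF, BEG, DFG

giving chain groups C_0 ≅ Z^6, C_1 ≅ Z^12, C_2 ≅ Z^6.

Boundary ∂_1: C_1 → C_0 sends each edge [p,q] (with p < q) to q − p. For instance
  ∂DF = F − D.
As a 6×12 matrix over Z this has rank 5, with invariant factors (1,1,1,1,1).

∂_2: C_2 → C_1 maps a triangle to the signed sum of its edges. For instance
  ∂BDE = DE − BE + BD,
  ∂BEG = EG − BG + BE.
As a 12×6 matrix over Z this has rank 6, with invariant factors (1,1,1,1,1,1).

Computing H_k = (kernel of ∂_k) / (image of ∂_{k+1}):

  H_0: rank C_0 − rank ∂_1 = 6 − 5 = 1, and the invariant factors of ∂_1 are all 1, so H_0 ≅ Z.
  H_1: rank ker ∂_1 − rank ∂_2 = (12 − 5) − 6 = 1, and the invariant factors of ∂_2 are all 1, so H_1 ≅ Z.
  H_2: rank ker ∂_2 − rank ∂_3 = (6 − 6) − 0 = 0, and there is no ∂_3, so H_2 ≅ 0.

As a check, the Euler characteristic is 6 − 12 + 6 = 0, which agrees with 1 − 1 + 0 = 0.

H_0 ≅ Z,  H_1 ≅ Z,  H_2 = 0.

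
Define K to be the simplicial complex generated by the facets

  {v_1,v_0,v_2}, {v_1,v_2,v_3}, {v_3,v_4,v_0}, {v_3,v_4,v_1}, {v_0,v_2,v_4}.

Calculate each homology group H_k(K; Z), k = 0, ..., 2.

K has 5 vertices, 10 edges, 5 triangles.
rank ∂_0 = 0, rank ∂_1 = 4 ⇒ b_0 = 5 − 0 − 4 = 1; all invariant factors of ∂_1 are 1 so no torsion. So H_0 = Z.
rank ∂_1 = 4, rank ∂_2 = 5 ⇒ b_1 = 10 − 4 − 5 = 1; all invariant factors of ∂_2 are 1 so no torsion. So H_1 = Z.
rank ∂_2 = 5, rank ∂_3 = 0 ⇒ b_2 = 5 − 5 − 0 = 0. So H_2 = 0.

H_0 ≅ Z,  H_1 ≅ Z,  H_2 = 0.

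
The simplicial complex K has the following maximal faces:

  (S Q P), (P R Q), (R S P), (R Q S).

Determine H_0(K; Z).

H_0 ≅ Z.

Fix the vertex order P < Q < R < S and write every simplex with vertices in increasing order. Then dim K = 2 and the simplices of K are:

  0-simplices (4): P, Q, R, S
  1-simplices (6): PQ, PR, PS, QR, QS, RS
  2-simplices (4): PQR, PQS, PRS, QRS

Hence C_0 ≅ Z^4, C_1 ≅ Z^6, C_2 ≅ Z^4.

Boundary ∂_1: C_1 → C_0 sends each edge [p,q] (with p < q) to q − p.
This gives a 4×6 integer matrix of rank 3; reducing to Smith normal form yields diagonal entries (1,1,1).

∂_2: C_2 → C_1 sends each 2-simplex [p,q,r] to [q,r] − [p,r] + [p,q]. For instance
  ∂PQS = QS − PS + PQ,
  ∂QRS = RS − QS + QR.
This gives a 6×4 integer matrix of rank 3; reducing to Smith normal form yields diagonal entries (1,1,1).

Now H_k = ker ∂_k / im ∂_{k+1}, so:

  H_0: rank C_0 − rank ∂_1 = 4 − 3 = 1, and the invariant factors of ∂_1 are all 1, so H_0 = Z.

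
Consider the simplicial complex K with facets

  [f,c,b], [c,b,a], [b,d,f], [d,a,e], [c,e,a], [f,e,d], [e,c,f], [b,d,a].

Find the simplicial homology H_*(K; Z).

H_0 = Z,  H_1 = 0,  H_2 = Z.

Take the total order a < b < c < d < e < f on the vertex set. Then K (dimension 2) consists of the simplices:

  0-simplices (6): a, b, c, d, e, f
  1-simplices (12): ab, ac, ad, ae, bc, bd, bf, ce, cf, de, df, ef
  2-simplices (8): abc, abd, ace, ade, bcf, bdf, cef, def

Hence C_0 ≅ Z^6, C_1 ≅ Z^12, C_2 ≅ Z^8.

∂_1: C_1 → C_0 is given by ∂[p,q] = [q] − [p].
The resulting 6×12 matrix has rank 5, and its Smith normal form has invariant factors (1,1,1,1,1).

∂_2: C_2 → C_1 acts by ∂[p,q,r] = [q,r] − [p,r] + [p,q]. For instance
  ∂bcf = cf − bf + bc,
  ∂ace = ce − ae + ac.
The 12×8 boundary matrix has rank 7 and Smith normal form diag(1,1,1,1,1,1,1).

Now H_k = ker ∂_k / im ∂_{k+1}, so:

  H_0: rank C_0 − rank ∂_1 = 6 − 5 = 1, and the invariant factors of ∂_1 are all 1, so H_0 ≅ Z.
  H_1: rank ker ∂_1 − rank ∂_2 = (12 − 5) − 7 = 0, and the invariant factors of ∂_2 are all 1, so H_1 ≅ 0.
  H_2: rank ker ∂_2 − rank ∂_3 = (8 − 7) − 0 = 1, and there is no ∂_3, so H_2 ≅ Z.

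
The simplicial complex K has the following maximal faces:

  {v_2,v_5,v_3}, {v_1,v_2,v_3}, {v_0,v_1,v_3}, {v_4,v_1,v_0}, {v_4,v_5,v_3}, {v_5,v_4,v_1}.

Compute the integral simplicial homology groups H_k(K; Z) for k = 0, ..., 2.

H_0 = Z,  H_1 = Z,  H_2 = 0.

Order the vertices as v_0 < v_1 < v_2 < v_3 < v_4 < v_5. Listing each simplex with vertices in this order, K has dimension 2 with simplices:

  0-simplices (6): [v_0], [v_1], [v_2], [v_3], [v_4], [v_5]
  1-simplices (12): [v_0,v_1], [v_0,v_3], [v_0,v_4], [v_1,v_2], [v_1,v_3], [v_1,v_4], [v_1,v_5], [v_2,v_3], [v_2,v_5], [v_3,v_4], [v_3,v_5], [v_4,v_5]
  2-simplices (6): [v_0,v_1,v_3], [v_0,v_1,v_4], [v_1,v_2,v_3], [v_1,v_4,v_5], [v_2,v_3,v_5], [v_3,v_4,v_5]

giving chain groups C_0 ≅ Z^6, C_1 ≅ Z^12, C_2 ≅ Z^6.

∂_1: C_1 → C_0 sends each edge [p,q] (with p < q) to q − p. For instance
  ∂[v_1,v_5] = [v_5] − [v_1].
The 6×12 boundary matrix has rank 5 and Smith normal form diag(1,1,1,1,1).

The boundary map ∂_2: C_2 → C_1 acts by ∂[p,q,r] = [q,r] − [p,r] + [p,q]. For instance
  ∂[v_2,v_3,v_5] = [v_3,v_5] − [v_2,v_5] + [v_2,v_3],
  ∂[v_0,v_1,v_3] = [v_1,v_3] − [v_0,v_3] + [v_0,v_1].
This gives a 12×6 integer matrix of rank 6; reducing to Smith normal form yields diagonal entries (1,1,1,1,1,1).

Reading off H_k = ker ∂_k / im ∂_{k+1}:

  H_0: rank C_0 − rank ∂_1 = 6 − 5 = 1, and the invariant factors of ∂_1 are all 1, so H_0 ≅ Z.
  H_1: rank ker ∂_1 − rank ∂_2 = (12 − 5) − 6 = 1, and the invariant factors of ∂_2 are all 1, so H_1 ≅ Z.
  H_2: rank ker ∂_2 − rank ∂_3 = (6 − 6) − 0 = 0, and there is no ∂_3, so H_2 ≅ 0.

As a check, the Euler characteristic is 6 − 12 + 6 = 0, which agrees with 1 − 1 + 0 = 0.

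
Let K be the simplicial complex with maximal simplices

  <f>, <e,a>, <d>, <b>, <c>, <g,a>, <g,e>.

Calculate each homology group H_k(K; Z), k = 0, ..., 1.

K has 7 vertices, 3 edges.
rank ∂_0 = 0, rank ∂_1 = 2 ⇒ b_0 = 7 − 0 − 2 = 5; all invariant factors of ∂_1 are 1 so no torsion. So H_0 ≅ Z^5.
rank ∂_1 = 2, rank ∂_2 = 0 ⇒ b_1 = 3 − 2 − 0 = 1. So H_1 ≅ Z.

H_0 = Z^5,  H_1 = Z.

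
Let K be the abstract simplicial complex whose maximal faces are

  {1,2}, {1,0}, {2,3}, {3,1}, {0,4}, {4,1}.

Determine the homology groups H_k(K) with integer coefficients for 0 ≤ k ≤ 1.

H_0 = Z,  H_1 = Z^2.

Order the vertices as 0 < 1 < 2 < 3 < 4. Listing each simplex with vertices in this order, K has dimension 1 with simplices:

  0-simplices (5): [0], [1], [2], [3], [4]
  1-simplices (6): [0,1], [0,4], [1,2], [1,3], [1,4], [2,3]

Hence C_0 ≅ Z^5, C_1 ≅ Z^6.

Boundary ∂_1: C_1 → C_0 sends each edge [p,q] (with p < q) to q − p.
As a 5×6 matrix over Z this has rank 4, with invariant factors (1,1,1,1).

Computing H_k = (kernel of ∂_k) / (image of ∂_{k+1}):

  H_0: rank C_0 − rank ∂_1 = 5 − 4 = 1, and the invariant factors of ∂_1 are all 1, so H_0 = Z.
  H_1: rank ker ∂_1 − rank ∂_2 = (6 − 4) − 0 = 2, and there is no ∂_2, so H_1 = Z^2.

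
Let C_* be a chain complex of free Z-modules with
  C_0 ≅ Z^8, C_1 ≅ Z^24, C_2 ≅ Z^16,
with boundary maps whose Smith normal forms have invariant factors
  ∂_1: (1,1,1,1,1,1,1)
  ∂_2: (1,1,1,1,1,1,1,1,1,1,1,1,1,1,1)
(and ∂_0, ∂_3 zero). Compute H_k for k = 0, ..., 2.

H_0 ≅ Z,  H_1 ≅ Z^2,  H_2 ≅ Z.

H_0: b_0 = 8 − 0 − 7 = 1; torsion from ∂_1 factors > 1: none. So H_0 ≅ Z.
H_1: b_1 = 24 − 7 − 15 = 2; torsion from ∂_2 factors > 1: none. So H_1 ≅ Z^2.
H_2: b_2 = 16 − 15 − 0 = 1; torsion from ∂_3 factors > 1: none. So H_2 ≅ Z.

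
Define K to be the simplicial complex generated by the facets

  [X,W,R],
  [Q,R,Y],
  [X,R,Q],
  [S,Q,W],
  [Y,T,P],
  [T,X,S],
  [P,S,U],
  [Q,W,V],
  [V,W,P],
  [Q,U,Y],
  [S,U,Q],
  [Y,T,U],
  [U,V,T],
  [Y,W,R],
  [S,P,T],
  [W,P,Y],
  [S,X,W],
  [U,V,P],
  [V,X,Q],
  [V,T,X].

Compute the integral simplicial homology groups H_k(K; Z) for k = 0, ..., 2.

H_0 ≅ Z,  H_1 ≅ Z ⊕ Z_2,  H_2 = 0.

Fix the vertex order P < Q < R < S < T < U < V < W < X < Y and write every simplex with vertices in increasing order. Then dim K = 2 and the simplices of K are:

  0-simplices (10): P, Q, R, S, T, U, V, W, X, Y
  1-simplices (30): PS, PT, PU, PV, PW, PY, QR, QS, QU, QV, QW, QX, QY, RW, RX, RY, ST, SU, SW, SX, TU, TV, TX, TY, UV, UY, VW, VX, WX, WY
  2-simplices (20): PST, PSU, PTY, PUV, PVW, PWY, QRX, QRY, QSU, QSW, QUY, QVW, QVX, RWX, RWY, STX, SWX, TUV, TUY, TVX

Hence C_0 ≅ Z^10, C_1 ≅ Z^30, C_2 ≅ Z^20.

Boundary ∂_1: C_1 → C_0 sends each edge [p,q] (with p < q) to q − p.
The 10×30 boundary matrix has rank 9 and Smith normal form diag(1,1,1,1,1,1,1,1,1).

∂_2: C_2 → C_1 sends each 2-simplex [p,q,r] to [q,r] − [p,r] + [p,q]. For instance
  ∂PSU = SU − PU + PS,
  ∂PTY = TY − PY + PT.
The 30×20 boundary matrix has rank 20 and Smith normal form diag(1,1,1,1,1,1,1,1,1,1,1,1,1,1,1,1,1,1,1,2).

Now H_k = ker ∂_k / im ∂_{k+1}, so:

  H_0: rank C_0 − rank ∂_1 = 10 − 9 = 1, and the invariant factors of ∂_1 are all 1, so H_0 = Z.
  H_1: rank ker ∂_1 − rank ∂_2 = (30 − 9) − 20 = 1, and ∂_2 has invariant factor 2 > 1, so H_1 = Z ⊕ Z_2.
  H_2: rank ker ∂_2 − rank ∂_3 = (20 − 20) − 0 = 0, and there is no ∂_3, so H_2 = 0.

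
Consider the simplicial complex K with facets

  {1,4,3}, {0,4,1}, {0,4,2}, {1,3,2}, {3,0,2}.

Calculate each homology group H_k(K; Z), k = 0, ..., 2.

We work with the vertex ordering 0 < 1 < 2 < 3 < 4. The simplices of K, each written with vertices in increasing order, are:

  0-simplices (5): [0], [1], [2], [3], [4]
  1-simplices (10): [0,1], [0,2], [0,3], [0,4], [1,2], [1,3], [1,4], [2,3], [2,4], [3,4]
  2-simplices (5): [0,1,4], [0,2,3], [0,2,4], [1,2,3], [1,3,4]

Hence C_0 ≅ Z^5, C_1 ≅ Z^10, C_2 ≅ Z^5.

The boundary map ∂_1: C_1 → C_0 is given by ∂[p,q] = [q] − [p]. For instance
  ∂[0,2] = [2] − [0].
This gives a 5×10 integer matrix of rank 4; reducing to Smith normal form yields diagonal entries (1,1,1,1).

Boundary ∂_2: C_2 → C_1 sends each 2-simplex [p,q,r] to [q,r] − [p,r] + [p,q]. For instance
  ∂[0,2,4] = [2,4] − [0,4] + [0,2],
  ∂[0,2,3] = [2,3] − [0,3] + [0,2].
This gives a 10×5 integer matrix of rank 5; reducing to Smith normal form yields diagonal entries (1,1,1,1,1).

Reading off H_k = ker ∂_k / im ∂_{k+1}:

  H_0: rank C_0 − rank ∂_1 = 5 − 4 = 1, and the invariant factors of ∂_1 are all 1, so H_0 = Z.
  H_1: rank ker ∂_1 − rank ∂_2 = (10 − 4) − 5 = 1, and the invariant factors of ∂_2 are all 1, so H_1 = Z.
  H_2: rank ker ∂_2 − rank ∂_3 = (5 − 5) − 0 = 0, and there is no ∂_3, so H_2 = 0.

H_0 = Z,  H_1 = Z,  H_2 = 0.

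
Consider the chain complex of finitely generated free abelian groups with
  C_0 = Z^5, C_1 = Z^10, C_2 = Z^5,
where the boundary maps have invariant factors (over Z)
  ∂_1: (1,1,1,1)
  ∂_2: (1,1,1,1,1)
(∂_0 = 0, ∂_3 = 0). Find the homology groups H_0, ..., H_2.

H_0: b_0 = 5 − 0 − 4 = 1; torsion from ∂_1 factors > 1: none. So H_0 = Z.
H_1: b_1 = 10 − 4 − 5 = 1; torsion from ∂_2 factors > 1: none. So H_1 = Z.
H_2: b_2 = 5 − 5 − 0 = 0; torsion from ∂_3 factors > 1: none. So H_2 = 0.

H_0 = Z,  H_1 = Z,  H_2 = 0.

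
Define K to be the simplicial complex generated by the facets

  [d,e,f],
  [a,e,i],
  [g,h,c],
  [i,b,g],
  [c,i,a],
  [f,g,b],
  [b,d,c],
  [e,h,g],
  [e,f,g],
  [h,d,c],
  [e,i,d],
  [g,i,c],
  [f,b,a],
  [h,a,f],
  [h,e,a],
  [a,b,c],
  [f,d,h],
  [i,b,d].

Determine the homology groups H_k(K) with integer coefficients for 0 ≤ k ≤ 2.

H_0 = Z,  H_1 = Z ⊕ Z/2Z,  H_2 = 0.

Take the total order a < b < c < d < e < f < g < h < i on the vertex set. Then K (dimension 2) consists of the simplices:

  0-simplices (9): a, b, c, d, e, f, g, h, i
  1-simplices (27): ab, ac, ae, af, ah, ai, bc, bd, bf, bg, bi, cd, cg, ch, ci, de, df, dh, di, ef, eg, eh, ei, fg, fh, gh, gi
  2-simplices (18): abc, abf, aci, aeh, aei, afh, bcd, bdi, bfg, bgi, cdh, cgh, cgi, def, dei, dfh, efg, egh

Hence C_0 ≅ Z^9, C_1 ≅ Z^27, C_2 ≅ Z^18.

The boundary map ∂_1: C_1 → C_0 sends each edge [p,q] (with p < q) to q − p.
The 9×27 boundary matrix has rank 8 and Smith normal form diag(1,1,1,1,1,1,1,1).

∂_2: C_2 → C_1 acts by ∂[p,q,r] = [q,r] − [p,r] + [p,q]. For instance
  ∂bfg = fg − bg + bf,
  ∂bgi = gi − bi + bg.
The resulting 27×18 matrix has rank 18, and its Smith normal form has invariant factors (1,1,1,1,1,1,1,1,1,1,1,1,1,1,1,1,1,2).

From H_k ≅ ker(∂_k) / im(∂_{k+1}) we obtain:

  H_0: rank C_0 − rank ∂_1 = 9 − 8 = 1, and the invariant factors of ∂_1 are all 1, so H_0 = Z.
  H_1: rank ker ∂_1 − rank ∂_2 = (27 − 8) − 18 = 1, and ∂_2 has invariant factor 2 > 1, so H_1 = Z ⊕ Z/2Z.
  H_2: rank ker ∂_2 − rank ∂_3 = (18 − 18) − 0 = 0, and there is no ∂_3, so H_2 = 0.

(K is a triangulation of the Klein bottle.)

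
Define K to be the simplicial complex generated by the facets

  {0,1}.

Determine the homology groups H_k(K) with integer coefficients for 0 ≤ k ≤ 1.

H_0 = Z,  H_1 = 0.

Fix the vertex order 0 < 1 and write every simplex with vertices in increasing order. Then dim K = 1 and the simplices of K are:

  0-simplices (2): [0], [1]
  1-simplices (1): [0,1]

Hence C_0 ≅ Z^2, C_1 ≅ Z^1.

∂_1: C_1 → C_0 is given by ∂[p,q] = [q] − [p].
The resulting 2×1 matrix has rank 1, and its Smith normal form has invariant factors (1).

Reading off H_k = ker ∂_k / im ∂_{k+1}:

  H_0: rank C_0 − rank ∂_1 = 2 − 1 = 1, and the invariant factors of ∂_1 are all 1, so H_0 = Z.
  H_1: rank ker ∂_1 − rank ∂_2 = (1 − 1) − 0 = 0, and there is no ∂_2, so H_1 = 0.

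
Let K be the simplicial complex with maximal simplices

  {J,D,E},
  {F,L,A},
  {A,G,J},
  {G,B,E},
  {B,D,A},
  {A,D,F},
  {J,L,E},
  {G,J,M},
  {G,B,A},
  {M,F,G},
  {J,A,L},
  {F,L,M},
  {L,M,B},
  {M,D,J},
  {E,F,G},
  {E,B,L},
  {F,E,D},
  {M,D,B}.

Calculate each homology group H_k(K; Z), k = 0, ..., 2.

H_0 ≅ Z,  H_1 ≅ Z^2,  H_2 ≅ Z.

Take the total order A < B < D < E < F < G < J < L < M on the vertex set. Then K (dimension 2) consists of the simplices:

  0-simplices (9): A, B, D, E, F, G, J, L, M
  1-simplices (27): AB, AD, AF, AG, AJ, AL, BD, BE, BG, BL, BM, DE, DF, DJ, DM, EF, EG, EJ, EL, FG, FL, FM, GJ, GM, JL, JM, LM
  2-simplices (18): ABD, ABG, ADF, AFL, AGJ, AJL, BDM, BEG, BEL, BLM, DEF, DEJ, DJM, EFG, EJL, FGM, FLM, GJM

so the chain groups are C_0 ≅ Z^9, C_1 ≅ Z^27, C_2 ≅ Z^18.

∂_1: C_1 → C_0 is given by ∂[p,q] = [q] − [p]. For instance
  ∂DM = M − D.
As a 9×27 matrix over Z this has rank 8, with invariant factors (1,1,1,1,1,1,1,1).

The boundary map ∂_2: C_2 → C_1 maps a triangle to the signed sum of its edges. For instance
  ∂AGJ = GJ − AJ + AG,
  ∂DEJ = EJ − DJ + DE.
This gives a 27×18 integer matrix of rank 17; reducing to Smith normal form yields diagonal entries (1,1,1,1,1,1,1,1,1,1,1,1,1,1,1,1,1).

Reading off H_k = ker ∂_k / im ∂_{k+1}:

  H_0: rank C_0 − rank ∂_1 = 9 − 8 = 1, and the invariant factors of ∂_1 are all 1, so H_0 ≅ Z.
  H_1: rank ker ∂_1 − rank ∂_2 = (27 − 8) − 17 = 2, and the invariant factors of ∂_2 are all 1, so H_1 ≅ Z^2.
  H_2: rank ker ∂_2 − rank ∂_3 = (18 − 17) − 0 = 1, and there is no ∂_3, so H_2 ≅ Z.

As a check, the Euler characteristic is 9 − 27 + 18 = 0, which agrees with 1 − 2 + 1 = 0.
(K is a triangulation of the torus T^2.)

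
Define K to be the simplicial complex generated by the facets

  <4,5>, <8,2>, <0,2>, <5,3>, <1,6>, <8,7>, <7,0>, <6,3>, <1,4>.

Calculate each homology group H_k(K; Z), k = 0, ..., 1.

Take the total order 0 < 1 < 2 < 3 < 4 < 5 < 6 < 7 < 8 on the vertex set. Then K (dimension 1) consists of the simplices:

  0-simplices (9): [0], [1], [2], [3], [4], [5], [6], [7], [8]
  1-simplices (9): [0,2], [0,7], [1,4], [1,6], [2,8], [3,5], [3,6], [4,5], [7,8]

so the chain groups are C_0 ≅ Z^9, C_1 ≅ Z^9.

Boundary ∂_1: C_1 → C_0 is given by ∂[p,q] = [q] − [p].
The 9×9 boundary matrix has rank 7 and Smith normal form diag(1,1,1,1,1,1,1).

From H_k ≅ ker(∂_k) / im(∂_{k+1}) we obtain:

  H_0: rank C_0 − rank ∂_1 = 9 − 7 = 2, and the invariant factors of ∂_1 are all 1, so H_0 ≅ Z^2.
  H_1: rank ker ∂_1 − rank ∂_2 = (9 − 7) − 0 = 2, and there is no ∂_2, so H_1 ≅ Z^2.

H_0 ≅ Z^2,  H_1 ≅ Z^2.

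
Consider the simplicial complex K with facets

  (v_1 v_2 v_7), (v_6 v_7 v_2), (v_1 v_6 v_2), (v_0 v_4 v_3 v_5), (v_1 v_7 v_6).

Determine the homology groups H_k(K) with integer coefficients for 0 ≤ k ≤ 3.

H_0 = Z^2,  H_1 = 0,  H_2 = Z,  H_3 = 0.

Fix the vertex order v_0 < v_1 < v_2 < v_3 < v_4 < v_5 < v_6 < v_7 and write every simplex with vertices in increasing order. Then dim K = 3 and the simplices of K are:

  0-simplices (8): [v_0], [v_1], [v_2], [v_3], [v_4], [v_5], [v_6], [v_7]
  1-simplices (12): [v_0,v_3], [v_0,v_4], [v_0,v_5], [v_1,v_2], [v_1,v_6], [v_1,v_7], [v_2,v_6], [v_2,v_7], [v_3,v_4], [v_3,v_5], [v_4,v_5], [v_6,v_7]
  2-simplices (8): [v_0,v_3,v_4], [v_0,v_3,v_5], [v_0,v_4,v_5], [v_1,v_2,v_6], [v_1,v_2,v_7], [v_1,v_6,v_7], [v_2,v_6,v_7], [v_3,v_4,v_5]
  3-simplices (1): [v_0,v_3,v_4,v_5]

giving chain groups C_0 ≅ Z^8, C_1 ≅ Z^12, C_2 ≅ Z^8, C_3 ≅ Z^1.

∂_1: C_1 → C_0 is given by ∂[p,q] = [q] − [p].
This gives a 8×12 integer matrix of rank 6; reducing to Smith normal form yields diagonal entries (1,1,1,1,1,1).

∂_2: C_2 → C_1 maps a triangle to the signed sum of its edges. For instance
  ∂[v_2,v_6,v_7] = [v_6,v_7] − [v_2,v_7] + [v_2,v_6],
  ∂[v_0,v_4,v_5] = [v_4,v_5] − [v_0,v_5] + [v_0,v_4].
This gives a 12×8 integer matrix of rank 6; reducing to Smith normal form yields diagonal entries (1,1,1,1,1,1).

Boundary ∂_3: C_3 → C_2 sends each 3-simplex σ to the alternating sum Σ_i (−1)^i (σ with its i-th vertex removed). For instance
  ∂[v_0,v_3,v_4,v_5] = [v_3,v_4,v_5] − [v_0,v_4,v_5] + [v_0,v_3,v_5] − [v_0,v_3,v_4].
As a 8×1 matrix over Z this has rank 1, with invariant factors (1).

From H_k ≅ ker(∂_k) / im(∂_{k+1}) we obtain:

  H_0: rank C_0 − rank ∂_1 = 8 − 6 = 2, and the invariant factors of ∂_1 are all 1, so H_0 ≅ Z^2.
  H_1: rank ker ∂_1 − rank ∂_2 = (12 − 6) − 6 = 0, and the invariant factors of ∂_2 are all 1, so H_1 ≅ 0.
  H_2: rank ker ∂_2 − rank ∂_3 = (8 − 6) − 1 = 1, and the invariant factors of ∂_3 are all 1, so H_2 ≅ Z.
  H_3: rank ker ∂_3 − rank ∂_4 = (1 − 1) − 0 = 0, and there is no ∂_4, so H_3 ≅ 0.

(K is a triangulation of the disjoint union of the 3-simplex and the 2-sphere S^2.)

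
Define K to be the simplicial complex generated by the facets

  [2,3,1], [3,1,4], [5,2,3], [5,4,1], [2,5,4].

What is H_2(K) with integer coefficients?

Take the total order 1 < 2 < 3 < 4 < 5 on the vertex set. Then K (dimension 2) consists of the simplices:

  0-simplices (5): [1], [2], [3], [4], [5]
  1-simplices (10): [1,2], [1,3], [1,4], [1,5], [2,3], [2,4], [2,5], [3,4], [3,5], [4,5]
  2-simplices (5): [1,2,3], [1,3,4], [1,4,5], [2,3,5], [2,4,5]

so the chain groups are C_0 ≅ Z^5, C_1 ≅ Z^10, C_2 ≅ Z^5.

The boundary map ∂_1: C_1 → C_0 is given by ∂[p,q] = [q] − [p]. For instance
  ∂[1,3] = [3] − [1].
The resulting 5×10 matrix has rank 4, and its Smith normal form has invariant factors (1,1,1,1).

Boundary ∂_2: C_2 → C_1 acts by ∂[p,q,r] = [q,r] − [p,r] + [p,q]. For instance
  ∂[1,3,4] = [3,4] − [1,4] + [1,3],
  ∂[2,3,5] = [3,5] − [2,5] + [2,3].
The resulting 10×5 matrix has rank 5, and its Smith normal form has invariant factors (1,1,1,1,1).

Now H_k = ker ∂_k / im ∂_{k+1}, so:

  H_2: rank ker ∂_2 − rank ∂_3 = (5 − 5) − 0 = 0, and there is no ∂_3, so H_2 ≅ 0.

H_2 ≅ 0.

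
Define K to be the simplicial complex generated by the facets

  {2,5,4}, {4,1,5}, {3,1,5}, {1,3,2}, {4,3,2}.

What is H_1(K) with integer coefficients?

H_1 = Z.

K has 5 vertices, 10 edges, 5 triangles.
rank ∂_1 = 4, rank ∂_2 = 5 ⇒ b_1 = 10 − 4 − 5 = 1; all invariant factors of ∂_2 are 1 so no torsion. So H_1 ≅ Z.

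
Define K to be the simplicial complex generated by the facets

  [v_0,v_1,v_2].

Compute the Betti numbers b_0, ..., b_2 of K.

Fix the vertex order v_0 < v_1 < v_2 and write every simplex with vertices in increasing order. Then dim K = 2 and the simplices of K are:

  0-simplices (3): [v_0], [v_1], [v_2]
  1-simplices (3): [v_0,v_1], [v_0,v_2], [v_1,v_2]
  2-simplices (1): [v_0,v_1,v_2]

so the chain groups are C_0 ≅ Z^3, C_1 ≅ Z^3, C_2 ≅ Z^1.

∂_1: C_1 → C_0 is given by ∂[p,q] = [q] − [p].
This gives a 3×3 integer matrix of rank 2; reducing to Smith normal form yields diagonal entries (1,1).

∂_2: C_2 → C_1 maps a triangle to the signed sum of its edges. For instance
  ∂[v_0,v_1,v_2] = [v_1,v_2] − [v_0,v_2] + [v_0,v_1].
The 3×1 boundary matrix has rank 1 and Smith normal form diag(1).

Reading off H_k = ker ∂_k / im ∂_{k+1}:

  H_0: rank C_0 − rank ∂_1 = 3 − 2 = 1, and the invariant factors of ∂_1 are all 1, so H_0 = Z.
  H_1: rank ker ∂_1 − rank ∂_2 = (3 − 2) − 1 = 0, and the invariant factors of ∂_2 are all 1, so H_1 = 0.
  H_2: rank ker ∂_2 − rank ∂_3 = (1 − 1) − 0 = 0, and there is no ∂_3, so H_2 = 0.

As a check, the Euler characteristic is 3 − 3 + 1 = 1, which agrees with 1 − 0 + 0 = 1.

Hence the Betti numbers are b_0 = 1, b_1 = 0, b_2 = 0.

b_0 = 1, b_1 = 0, b_2 = 0.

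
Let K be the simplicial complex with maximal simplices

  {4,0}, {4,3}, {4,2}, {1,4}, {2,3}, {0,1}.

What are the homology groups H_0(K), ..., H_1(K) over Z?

Order the vertices as 0 < 1 < 2 < 3 < 4. Listing each simplex with vertices in this order, K has dimension 1 with simplices:

  0-simplices (5): [0], [1], [2], [3], [4]
  1-simplices (6): [0,1], [0,4], [1,4], [2,3], [2,4], [3,4]

Hence C_0 ≅ Z^5, C_1 ≅ Z^6.

Boundary ∂_1: C_1 → C_0 maps an edge to its endpoints' difference, ∂[p,q] = q − p. For instance
  ∂[3,4] = [4] − [3].
The 5×6 boundary matrix has rank 4 and Smith normal form diag(1,1,1,1).

From H_k ≅ ker(∂_k) / im(∂_{k+1}) we obtain:

  H_0: rank C_0 − rank ∂_1 = 5 − 4 = 1, and the invariant factors of ∂_1 are all 1, so H_0 ≅ Z.
  H_1: rank ker ∂_1 − rank ∂_2 = (6 − 4) − 0 = 2, and there is no ∂_2, so H_1 ≅ Z^2.

H_0 = Z,  H_1 = Z^2.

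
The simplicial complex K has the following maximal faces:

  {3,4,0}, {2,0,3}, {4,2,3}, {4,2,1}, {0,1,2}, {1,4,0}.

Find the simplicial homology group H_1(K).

H_1 ≅ 0.

Take the total order 0 < 1 < 2 < 3 < 4 on the vertex set. Then K (dimension 2) consists of the simplices:

  0-simplices (5): [0], [1], [2], [3], [4]
  1-simplices (9): [0,1], [0,2], [0,3], [0,4], [1,2], [1,4], [2,3], [2,4], [3,4]
  2-simplices (6): [0,1,2], [0,1,4], [0,2,3], [0,3,4], [1,2,4], [2,3,4]

Hence C_0 ≅ Z^5, C_1 ≅ Z^9, C_2 ≅ Z^6.

The boundary map ∂_1: C_1 → C_0 sends each edge [p,q] (with p < q) to q − p. For instance
  ∂[2,3] = [3] − [2].
As a 5×9 matrix over Z this has rank 4, with invariant factors (1,1,1,1).

The boundary map ∂_2: C_2 → C_1 sends each 2-simplex [p,q,r] to [q,r] − [p,r] + [p,q]. For instance
  ∂[0,1,4] = [1,4] − [0,4] + [0,1],
  ∂[0,1,2] = [1,2] − [0,2] + [0,1].
The 9×6 boundary matrix has rank 5 and Smith normal form diag(1,1,1,1,1).

Reading off H_k = ker ∂_k / im ∂_{k+1}:

  H_1: rank ker ∂_1 − rank ∂_2 = (9 − 4) − 5 = 0, and the invariant factors of ∂_2 are all 1, so H_1 = 0.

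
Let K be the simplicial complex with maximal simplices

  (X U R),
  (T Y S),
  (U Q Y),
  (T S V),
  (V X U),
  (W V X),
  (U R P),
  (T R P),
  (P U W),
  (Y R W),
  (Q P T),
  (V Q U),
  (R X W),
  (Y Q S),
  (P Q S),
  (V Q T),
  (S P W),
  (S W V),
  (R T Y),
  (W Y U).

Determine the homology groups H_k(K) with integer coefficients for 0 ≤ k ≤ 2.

H_0 ≅ Z,  H_1 ≅ Z ⊕ Z/2,  H_2 = 0.

Fix the vertex order P < Q < R < S < T < U < V < W < X < Y and write every simplex with vertices in increasing order. Then dim K = 2 and the simplices of K are:

  0-simplices (10): P, Q, R, S, T, U, V, W, X, Y
  1-simplices (30): PQ, PR, PS, PT, PU, PW, QS, QT, QU, QV, QY, RT, RU, RW, RX, RY, ST, SV, SW, SY, TV, TY, UV, UW, UX, UY, VW, VX, WX, WY
  2-simplices (20): PQS, PQT, PRT, PRU, PSW, PUW, QSY, QTV, QUV, QUY, RTY, RUX, RWX, RWY, STV, STY, SVW, UVX, UWY, VWX

so the chain groups are C_0 ≅ Z^10, C_1 ≅ Z^30, C_2 ≅ Z^20.

The boundary map ∂_1: C_1 → C_0 sends each edge [p,q] (with p < q) to q − p. For instance
  ∂PQ = Q − P.
The resulting 10×30 matrix has rank 9, and its Smith normal form has invariant factors (1,1,1,1,1,1,1,1,1).

The boundary map ∂_2: C_2 → C_1 sends each 2-simplex [p,q,r] to [q,r] − [p,r] + [p,q]. For instance
  ∂QTV = TV − QV + QT,
  ∂PQS = QS − PS + PQ.
As a 30×20 matrix over Z this has rank 20, with invariant factors (1,1,1,1,1,1,1,1,1,1,1,1,1,1,1,1,1,1,1,2).

Reading off H_k = ker ∂_k / im ∂_{k+1}:

  H_0: rank C_0 − rank ∂_1 = 10 − 9 = 1, and the invariant factors of ∂_1 are all 1, so H_0 ≅ Z.
  H_1: rank ker ∂_1 − rank ∂_2 = (30 − 9) − 20 = 1, and ∂_2 has invariant factor 2 > 1, so H_1 ≅ Z ⊕ Z/2.
  H_2: rank ker ∂_2 − rank ∂_3 = (20 − 20) − 0 = 0, and there is no ∂_3, so H_2 ≅ 0.

(K is a triangulation of the Klein bottle.)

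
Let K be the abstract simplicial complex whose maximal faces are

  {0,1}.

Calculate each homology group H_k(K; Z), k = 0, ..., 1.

We work with the vertex ordering 0 < 1. The simplices of K, each written with vertices in increasing order, are:

  0-simplices (2): [0], [1]
  1-simplices (1): [0,1]

Hence C_0 ≅ Z^2, C_1 ≅ Z^1.

The boundary map ∂_1: C_1 → C_0 maps an edge to its endpoints' difference, ∂[p,q] = q − p. For instance
  ∂[0,1] = [1] − [0].
As a 2×1 matrix over Z this has rank 1, with invariant factors (1).

Now H_k = ker ∂_k / im ∂_{k+1}, so:

  H_0: rank C_0 − rank ∂_1 = 2 − 1 = 1, and the invariant factors of ∂_1 are all 1, so H_0 ≅ Z.
  H_1: rank ker ∂_1 − rank ∂_2 = (1 − 1) − 0 = 0, and there is no ∂_2, so H_1 ≅ 0.

(K is a triangulation of the 1-simplex.)

H_0 ≅ Z,  H_1 = 0.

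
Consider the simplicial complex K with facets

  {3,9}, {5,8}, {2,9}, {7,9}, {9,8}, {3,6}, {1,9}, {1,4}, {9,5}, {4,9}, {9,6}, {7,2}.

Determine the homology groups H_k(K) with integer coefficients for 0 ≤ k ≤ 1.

Fix the vertex order 1 < 2 < 3 < 4 < 5 < 6 < 7 < 8 < 9 and write every simplex with vertices in increasing order. Then dim K = 1 and the simplices of K are:

  0-simplices (9): [1], [2], [3], [4], [5], [6], [7], [8], [9]
  1-simplices (12): [1,4], [1,9], [2,7], [2,9], [3,6], [3,9], [4,9], [5,8], [5,9], [6,9], [7,9], [8,9]

so the chain groups are C_0 ≅ Z^9, C_1 ≅ Z^12.

The boundary map ∂_1: C_1 → C_0 is given by ∂[p,q] = [q] − [p]. For instance
  ∂[1,4] = [4] − [1].
The resulting 9×12 matrix has rank 8, and its Smith normal form has invariant factors (1,1,1,1,1,1,1,1).

From H_k ≅ ker(∂_k) / im(∂_{k+1}) we obtain:

  H_0: rank C_0 − rank ∂_1 = 9 − 8 = 1, and the invariant factors of ∂_1 are all 1, so H_0 = Z.
  H_1: rank ker ∂_1 − rank ∂_2 = (12 − 8) − 0 = 4, and there is no ∂_2, so H_1 = Z^4.

H_0 ≅ Z,  H_1 ≅ Z^4.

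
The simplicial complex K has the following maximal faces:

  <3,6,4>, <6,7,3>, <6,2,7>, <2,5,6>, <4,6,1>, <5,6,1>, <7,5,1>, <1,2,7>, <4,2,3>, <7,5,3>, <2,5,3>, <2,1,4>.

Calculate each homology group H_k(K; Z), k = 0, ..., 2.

H_0 = Z,  H_1 = Z/2Z,  H_2 = 0.

We work with the vertex ordering 1 < 2 < 3 < 4 < 5 < 6 < 7. The simplices of K, each written with vertices in increasing order, are:

  0-simplices (7): [1], [2], [3], [4], [5], [6], [7]
  1-simplices (18): [1,2], [1,4], [1,5], [1,6], [1,7], [2,3], [2,4], [2,5], [2,6], [2,7], [3,4], [3,5], [3,6], [3,7], [4,6], [5,6], [5,7], [6,7]
  2-simplices (12): [1,2,4], [1,2,7], [1,4,6], [1,5,6], [1,5,7], [2,3,4], [2,3,5], [2,5,6], [2,6,7], [3,4,6], [3,5,7], [3,6,7]

giving chain groups C_0 ≅ Z^7, C_1 ≅ Z^18, C_2 ≅ Z^12.

The boundary map ∂_1: C_1 → C_0 sends each edge [p,q] (with p < q) to q − p. For instance
  ∂[3,7] = [7] − [3].
This gives a 7×18 integer matrix of rank 6; reducing to Smith normal form yields diagonal entries (1,1,1,1,1,1).

Boundary ∂_2: C_2 → C_1 maps a triangle to the signed sum of its edges. For instance
  ∂[1,2,4] = [2,4] − [1,4] + [1,2],
  ∂[1,5,6] = [5,6] − [1,6] + [1,5].
The 18×12 boundary matrix has rank 12 and Smith normal form diag(1,1,1,1,1,1,1,1,1,1,1,2).

Computing H_k = (kernel of ∂_k) / (image of ∂_{k+1}):

  H_0: rank C_0 − rank ∂_1 = 7 − 6 = 1, and the invariant factors of ∂_1 are all 1, so H_0 ≅ Z.
  H_1: rank ker ∂_1 − rank ∂_2 = (18 − 6) − 12 = 0, and ∂_2 has invariant factor 2 > 1, so H_1 ≅ Z/2Z.
  H_2: rank ker ∂_2 − rank ∂_3 = (12 − 12) − 0 = 0, and there is no ∂_3, so H_2 ≅ 0.

(K is a triangulation of the real projective plane RP^2.)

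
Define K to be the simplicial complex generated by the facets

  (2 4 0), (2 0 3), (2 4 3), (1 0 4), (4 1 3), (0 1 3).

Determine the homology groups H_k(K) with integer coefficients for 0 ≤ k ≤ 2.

Take the total order 0 < 1 < 2 < 3 < 4 on the vertex set. Then K (dimension 2) consists of the simplices:

  0-simplices (5): [0], [1], [2], [3], [4]
  1-simplices (9): [0,1], [0,2], [0,3], [0,4], [1,3], [1,4], [2,3], [2,4], [3,4]
  2-simplices (6): [0,1,3], [0,1,4], [0,2,3], [0,2,4], [1,3,4], [2,3,4]

Hence C_0 ≅ Z^5, C_1 ≅ Z^9, C_2 ≅ Z^6.

∂_1: C_1 → C_0 is given by ∂[p,q] = [q] − [p]. For instance
  ∂[0,2] = [2] − [0].
This gives a 5×9 integer matrix of rank 4; reducing to Smith normal form yields diagonal entries (1,1,1,1).

The boundary map ∂_2: C_2 → C_1 sends each 2-simplex [p,q,r] to [q,r] − [p,r] + [p,q]. For instance
  ∂[2,3,4] = [3,4] − [2,4] + [2,3],
  ∂[0,1,4] = [1,4] − [0,4] + [0,1].
As a 9×6 matrix over Z this has rank 5, with invariant factors (1,1,1,1,1).

From H_k ≅ ker(∂_k) / im(∂_{k+1}) we obtain:

  H_0: rank C_0 − rank ∂_1 = 5 − 4 = 1, and the invariant factors of ∂_1 are all 1, so H_0 ≅ Z.
  H_1: rank ker ∂_1 − rank ∂_2 = (9 − 4) − 5 = 0, and the invariant factors of ∂_2 are all 1, so H_1 ≅ 0.
  H_2: rank ker ∂_2 − rank ∂_3 = (6 − 5) − 0 = 1, and there is no ∂_3, so H_2 ≅ Z.

As a check, the Euler characteristic is 5 − 9 + 6 = 2, which agrees with 1 − 0 + 1 = 2.
(K is a triangulation of the 2-sphere S^2.)

H_0 ≅ Z,  H_1 = 0,  H_2 ≅ Z.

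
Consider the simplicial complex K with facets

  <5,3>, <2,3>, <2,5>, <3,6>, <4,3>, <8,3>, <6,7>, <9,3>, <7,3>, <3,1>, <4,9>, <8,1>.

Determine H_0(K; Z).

Order the vertices as 1 < 2 < 3 < 4 < 5 < 6 < 7 < 8 < 9. Listing each simplex with vertices in this order, K has dimension 1 with simplices:

  0-simplices (9): [1], [2], [3], [4], [5], [6], [7], [8], [9]
  1-simplices (12): [1,3], [1,8], [2,3], [2,5], [3,4], [3,5], [3,6], [3,7], [3,8], [3,9], [4,9], [6,7]

so the chain groups are C_0 ≅ Z^9, C_1 ≅ Z^12.

Boundary ∂_1: C_1 → C_0 sends each edge [p,q] (with p < q) to q − p.
The resulting 9×12 matrix has rank 8, and its Smith normal form has invariant factors (1,1,1,1,1,1,1,1).

Now H_k = ker ∂_k / im ∂_{k+1}, so:

  H_0: rank C_0 − rank ∂_1 = 9 − 8 = 1, and the invariant factors of ∂_1 are all 1, so H_0 ≅ Z.

H_0 ≅ Z.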